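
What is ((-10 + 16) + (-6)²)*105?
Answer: 4410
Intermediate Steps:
((-10 + 16) + (-6)²)*105 = (6 + 36)*105 = 42*105 = 4410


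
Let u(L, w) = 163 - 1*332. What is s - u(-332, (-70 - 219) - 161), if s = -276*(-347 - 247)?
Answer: 164113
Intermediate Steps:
u(L, w) = -169 (u(L, w) = 163 - 332 = -169)
s = 163944 (s = -276*(-594) = 163944)
s - u(-332, (-70 - 219) - 161) = 163944 - 1*(-169) = 163944 + 169 = 164113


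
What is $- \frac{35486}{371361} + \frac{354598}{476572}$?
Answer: $\frac{57386116943}{88490127246} \approx 0.6485$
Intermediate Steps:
$- \frac{35486}{371361} + \frac{354598}{476572} = \left(-35486\right) \frac{1}{371361} + 354598 \cdot \frac{1}{476572} = - \frac{35486}{371361} + \frac{177299}{238286} = \frac{57386116943}{88490127246}$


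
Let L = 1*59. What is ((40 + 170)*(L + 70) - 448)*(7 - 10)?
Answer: -79926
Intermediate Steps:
L = 59
((40 + 170)*(L + 70) - 448)*(7 - 10) = ((40 + 170)*(59 + 70) - 448)*(7 - 10) = (210*129 - 448)*(-3) = (27090 - 448)*(-3) = 26642*(-3) = -79926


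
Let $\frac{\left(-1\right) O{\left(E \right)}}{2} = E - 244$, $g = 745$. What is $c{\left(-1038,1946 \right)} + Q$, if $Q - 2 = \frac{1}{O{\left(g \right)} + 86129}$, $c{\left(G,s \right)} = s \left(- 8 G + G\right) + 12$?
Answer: $\frac{1203665985551}{85127} \approx 1.414 \cdot 10^{7}$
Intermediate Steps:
$O{\left(E \right)} = 488 - 2 E$ ($O{\left(E \right)} = - 2 \left(E - 244\right) = - 2 \left(-244 + E\right) = 488 - 2 E$)
$c{\left(G,s \right)} = 12 - 7 G s$ ($c{\left(G,s \right)} = s \left(- 7 G\right) + 12 = - 7 G s + 12 = 12 - 7 G s$)
$Q = \frac{170255}{85127}$ ($Q = 2 + \frac{1}{\left(488 - 1490\right) + 86129} = 2 + \frac{1}{-1002 + 86129} = 2 + \frac{1}{85127} = \frac{170255}{85127} \approx 2.0$)
$c{\left(-1038,1946 \right)} + Q = \left(12 - \left(-7266\right) 1946\right) + \frac{170255}{85127} = \left(12 + 14139636\right) + \frac{170255}{85127} = 14139648 + \frac{170255}{85127} = \frac{1203665985551}{85127}$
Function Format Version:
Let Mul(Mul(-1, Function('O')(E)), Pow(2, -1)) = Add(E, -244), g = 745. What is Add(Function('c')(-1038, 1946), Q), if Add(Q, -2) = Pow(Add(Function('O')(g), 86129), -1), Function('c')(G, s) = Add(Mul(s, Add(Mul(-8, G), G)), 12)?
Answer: Rational(1203665985551, 85127) ≈ 1.4140e+7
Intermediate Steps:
Function('O')(E) = Add(488, Mul(-2, E)) (Function('O')(E) = Mul(-2, Add(E, -244)) = Mul(-2, Add(-244, E)) = Add(488, Mul(-2, E)))
Function('c')(G, s) = Add(12, Mul(-7, G, s)) (Function('c')(G, s) = Add(Mul(s, Mul(-7, G)), 12) = Add(Mul(-7, G, s), 12) = Add(12, Mul(-7, G, s)))
Q = Rational(170255, 85127) (Q = Add(2, Pow(Add(Add(488, Mul(-2, 745)), 86129), -1)) = Add(2, Pow(Add(Add(488, -1490), 86129), -1)) = Add(2, Pow(Add(-1002, 86129), -1)) = Add(2, Pow(85127, -1)) = Add(2, Rational(1, 85127)) = Rational(170255, 85127) ≈ 2.0000)
Add(Function('c')(-1038, 1946), Q) = Add(Add(12, Mul(-7, -1038, 1946)), Rational(170255, 85127)) = Add(Add(12, 14139636), Rational(170255, 85127)) = Add(14139648, Rational(170255, 85127)) = Rational(1203665985551, 85127)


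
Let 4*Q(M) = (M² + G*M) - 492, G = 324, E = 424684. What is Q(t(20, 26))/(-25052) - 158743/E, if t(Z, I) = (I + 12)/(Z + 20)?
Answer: -121765192527/327359494400 ≈ -0.37196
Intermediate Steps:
t(Z, I) = (12 + I)/(20 + Z)
Q(M) = -123 + 81*M + M²/4 (Q(M) = ((M² + 324*M) - 492)/4 = (-492 + M² + 324*M)/4 = -123 + 81*M + M²/4)
Q(t(20, 26))/(-25052) - 158743/E = (-123 + 81*((12 + 26)/(20 + 20)) + ((12 + 26)/(20 + 20))²/4)/(-25052) - 158743/424684 = (-123 + 81*(38/40) + (38/40)²/4)*(-1/25052) - 158743*1/424684 = (-123 + 81*((1/40)*38) + ((1/40)*38)²/4)*(-1/25052) - 12211/32668 = (-123 + 81*(19/20) + (19/20)²/4)*(-1/25052) - 12211/32668 = (-123 + 1539/20 + (¼)*(361/400))*(-1/25052) - 12211/32668 = (-123 + 1539/20 + 361/1600)*(-1/25052) - 12211/32668 = -73319/1600*(-1/25052) - 12211/32668 = 73319/40083200 - 12211/32668 = -121765192527/327359494400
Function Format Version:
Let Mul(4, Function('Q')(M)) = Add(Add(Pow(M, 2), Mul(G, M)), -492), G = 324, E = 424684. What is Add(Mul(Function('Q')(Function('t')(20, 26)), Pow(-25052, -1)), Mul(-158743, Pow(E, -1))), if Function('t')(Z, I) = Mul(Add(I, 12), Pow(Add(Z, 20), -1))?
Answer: Rational(-121765192527, 327359494400) ≈ -0.37196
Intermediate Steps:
Function('t')(Z, I) = Mul(Pow(Add(20, Z), -1), Add(12, I)) (Function('t')(Z, I) = Mul(Add(12, I), Pow(Add(20, Z), -1)) = Mul(Pow(Add(20, Z), -1), Add(12, I)))
Function('Q')(M) = Add(-123, Mul(81, M), Mul(Rational(1, 4), Pow(M, 2))) (Function('Q')(M) = Mul(Rational(1, 4), Add(Add(Pow(M, 2), Mul(324, M)), -492)) = Mul(Rational(1, 4), Add(-492, Pow(M, 2), Mul(324, M))) = Add(-123, Mul(81, M), Mul(Rational(1, 4), Pow(M, 2))))
Add(Mul(Function('Q')(Function('t')(20, 26)), Pow(-25052, -1)), Mul(-158743, Pow(E, -1))) = Add(Mul(Add(-123, Mul(81, Mul(Pow(Add(20, 20), -1), Add(12, 26))), Mul(Rational(1, 4), Pow(Mul(Pow(Add(20, 20), -1), Add(12, 26)), 2))), Pow(-25052, -1)), Mul(-158743, Pow(424684, -1))) = Add(Mul(Add(-123, Mul(81, Mul(Pow(40, -1), 38)), Mul(Rational(1, 4), Pow(Mul(Pow(40, -1), 38), 2))), Rational(-1, 25052)), Mul(-158743, Rational(1, 424684))) = Add(Mul(Add(-123, Mul(81, Mul(Rational(1, 40), 38)), Mul(Rational(1, 4), Pow(Mul(Rational(1, 40), 38), 2))), Rational(-1, 25052)), Rational(-12211, 32668)) = Add(Mul(Add(-123, Mul(81, Rational(19, 20)), Mul(Rational(1, 4), Pow(Rational(19, 20), 2))), Rational(-1, 25052)), Rational(-12211, 32668)) = Add(Mul(Add(-123, Rational(1539, 20), Mul(Rational(1, 4), Rational(361, 400))), Rational(-1, 25052)), Rational(-12211, 32668)) = Add(Mul(Add(-123, Rational(1539, 20), Rational(361, 1600)), Rational(-1, 25052)), Rational(-12211, 32668)) = Add(Mul(Rational(-73319, 1600), Rational(-1, 25052)), Rational(-12211, 32668)) = Add(Rational(73319, 40083200), Rational(-12211, 32668)) = Rational(-121765192527, 327359494400)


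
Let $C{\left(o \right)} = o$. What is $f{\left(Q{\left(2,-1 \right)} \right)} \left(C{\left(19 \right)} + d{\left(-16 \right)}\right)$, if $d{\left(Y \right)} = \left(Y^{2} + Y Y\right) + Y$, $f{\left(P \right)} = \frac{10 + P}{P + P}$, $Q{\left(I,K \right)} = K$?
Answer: $- \frac{4635}{2} \approx -2317.5$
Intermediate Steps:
$f{\left(P \right)} = \frac{10 + P}{2 P}$
$d{\left(Y \right)} = Y + 2 Y^{2}$ ($d{\left(Y \right)} = \left(Y^{2} + Y^{2}\right) + Y = 2 Y^{2} + Y = Y + 2 Y^{2}$)
$f{\left(Q{\left(2,-1 \right)} \right)} \left(C{\left(19 \right)} + d{\left(-16 \right)}\right) = \frac{10 - 1}{2 \left(-1\right)} \left(19 - 16 \left(1 + 2 \left(-16\right)\right)\right) = \frac{1}{2} \left(-1\right) 9 \left(19 - 16 \left(1 - 32\right)\right) = - \frac{9 \left(19 - -496\right)}{2} = - \frac{9 \left(19 + 496\right)}{2} = \left(- \frac{9}{2}\right) 515 = - \frac{4635}{2}$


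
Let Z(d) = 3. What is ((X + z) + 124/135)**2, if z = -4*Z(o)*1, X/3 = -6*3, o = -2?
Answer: 77193796/18225 ≈ 4235.6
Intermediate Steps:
X = -54 (X = 3*(-6*3) = 3*(-18) = -54)
z = -12 (z = -4*3*1 = -12*1 = -12)
((X + z) + 124/135)**2 = ((-54 - 12) + 124/135)**2 = (-66 + 124*(1/135))**2 = (-66 + 124/135)**2 = (-8786/135)**2 = 77193796/18225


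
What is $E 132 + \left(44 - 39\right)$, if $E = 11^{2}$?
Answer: $15977$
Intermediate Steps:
$E = 121$
$E 132 + \left(44 - 39\right) = 121 \cdot 132 + \left(44 - 39\right) = 15972 + 5 = 15977$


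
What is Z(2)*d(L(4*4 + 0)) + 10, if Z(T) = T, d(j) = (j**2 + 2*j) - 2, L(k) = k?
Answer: 582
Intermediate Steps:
d(j) = -2 + j**2 + 2*j
Z(2)*d(L(4*4 + 0)) + 10 = 2*(-2 + (4*4 + 0)**2 + 2*(4*4 + 0)) + 10 = 2*(-2 + (16 + 0)**2 + 2*(16 + 0)) + 10 = 2*(-2 + 16**2 + 2*16) + 10 = 2*(-2 + 256 + 32) + 10 = 2*286 + 10 = 572 + 10 = 582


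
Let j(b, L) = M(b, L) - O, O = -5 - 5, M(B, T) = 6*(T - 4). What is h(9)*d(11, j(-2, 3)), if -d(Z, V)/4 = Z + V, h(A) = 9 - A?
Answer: 0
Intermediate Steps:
M(B, T) = -24 + 6*T (M(B, T) = 6*(-4 + T) = -24 + 6*T)
O = -10
j(b, L) = -14 + 6*L (j(b, L) = (-24 + 6*L) - 1*(-10) = (-24 + 6*L) + 10 = -14 + 6*L)
d(Z, V) = -4*V - 4*Z (d(Z, V) = -4*(Z + V) = -4*(V + Z) = -4*V - 4*Z)
h(9)*d(11, j(-2, 3)) = (9 - 1*9)*(-4*(-14 + 6*3) - 4*11) = (9 - 9)*(-4*(-14 + 18) - 44) = 0*(-4*4 - 44) = 0*(-16 - 44) = 0*(-60) = 0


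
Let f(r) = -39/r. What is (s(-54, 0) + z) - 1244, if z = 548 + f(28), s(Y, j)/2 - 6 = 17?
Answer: -18239/28 ≈ -651.39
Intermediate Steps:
s(Y, j) = 46 (s(Y, j) = 12 + 2*17 = 12 + 34 = 46)
z = 15305/28 (z = 548 - 39/28 = 15305/28 ≈ 546.61)
(s(-54, 0) + z) - 1244 = (46 + 15305/28) - 1244 = 16593/28 - 1244 = -18239/28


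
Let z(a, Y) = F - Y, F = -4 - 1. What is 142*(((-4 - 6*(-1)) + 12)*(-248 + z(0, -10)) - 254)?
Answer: -519152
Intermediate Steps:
F = -5
z(a, Y) = -5 - Y
142*(((-4 - 6*(-1)) + 12)*(-248 + z(0, -10)) - 254) = 142*(((-4 - 6*(-1)) + 12)*(-248 + (-5 - 1*(-10))) - 254) = 142*(((-4 + 6) + 12)*(-248 + (-5 + 10)) - 254) = 142*((2 + 12)*(-248 + 5) - 254) = 142*(14*(-243) - 254) = 142*(-3402 - 254) = 142*(-3656) = -519152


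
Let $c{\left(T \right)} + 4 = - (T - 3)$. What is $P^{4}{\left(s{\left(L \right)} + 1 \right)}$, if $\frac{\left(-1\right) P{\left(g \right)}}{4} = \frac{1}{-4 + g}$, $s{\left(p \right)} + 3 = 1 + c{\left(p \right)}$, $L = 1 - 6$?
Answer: $256$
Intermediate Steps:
$c{\left(T \right)} = -1 - T$ ($c{\left(T \right)} = -4 - \left(T - 3\right) = -4 - \left(-3 + T\right) = -1 - T$)
$L = -5$ ($L = 1 - 6 = -5$)
$s{\left(p \right)} = -3 - p$ ($s{\left(p \right)} = -3 + \left(1 - \left(1 + p\right)\right) = -3 - p$)
$P{\left(g \right)} = - \frac{4}{-4 + g}$
$P^{4}{\left(s{\left(L \right)} + 1 \right)} = \left(- \frac{4}{-4 + \left(\left(-3 - -5\right) + 1\right)}\right)^{4} = \left(- \frac{4}{-4 + \left(\left(-3 + 5\right) + 1\right)}\right)^{4} = \left(- \frac{4}{-4 + \left(2 + 1\right)}\right)^{4} = \left(- \frac{4}{-4 + 3}\right)^{4} = \left(- \frac{4}{-1}\right)^{4} = \left(\left(-4\right) \left(-1\right)\right)^{4} = 4^{4} = 256$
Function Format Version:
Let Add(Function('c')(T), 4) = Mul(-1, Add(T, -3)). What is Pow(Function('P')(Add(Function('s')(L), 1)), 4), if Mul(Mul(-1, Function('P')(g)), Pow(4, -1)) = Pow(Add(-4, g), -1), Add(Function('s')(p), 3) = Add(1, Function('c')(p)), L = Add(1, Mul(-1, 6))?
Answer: 256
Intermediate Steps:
Function('c')(T) = Add(-1, Mul(-1, T)) (Function('c')(T) = Add(-4, Mul(-1, Add(T, -3))) = Add(-4, Mul(-1, Add(-3, T))) = Add(-4, Add(3, Mul(-1, T))) = Add(-1, Mul(-1, T)))
L = -5 (L = Add(1, -6) = -5)
Function('s')(p) = Add(-3, Mul(-1, p)) (Function('s')(p) = Add(-3, Add(1, Add(-1, Mul(-1, p)))) = Add(-3, Mul(-1, p)))
Function('P')(g) = Mul(-4, Pow(Add(-4, g), -1))
Pow(Function('P')(Add(Function('s')(L), 1)), 4) = Pow(Mul(-4, Pow(Add(-4, Add(Add(-3, Mul(-1, -5)), 1)), -1)), 4) = Pow(Mul(-4, Pow(Add(-4, Add(Add(-3, 5), 1)), -1)), 4) = Pow(Mul(-4, Pow(Add(-4, Add(2, 1)), -1)), 4) = Pow(Mul(-4, Pow(Add(-4, 3), -1)), 4) = Pow(Mul(-4, Pow(-1, -1)), 4) = Pow(Mul(-4, -1), 4) = Pow(4, 4) = 256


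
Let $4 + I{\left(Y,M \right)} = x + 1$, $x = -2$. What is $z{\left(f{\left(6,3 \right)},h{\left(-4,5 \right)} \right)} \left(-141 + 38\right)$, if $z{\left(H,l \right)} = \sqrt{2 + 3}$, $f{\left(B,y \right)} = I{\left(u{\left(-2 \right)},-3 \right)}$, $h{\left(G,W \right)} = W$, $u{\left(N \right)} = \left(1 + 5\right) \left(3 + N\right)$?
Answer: $- 103 \sqrt{5} \approx -230.31$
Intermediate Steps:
$u{\left(N \right)} = 18 + 6 N$ ($u{\left(N \right)} = 6 \left(3 + N\right) = 18 + 6 N$)
$I{\left(Y,M \right)} = -5$ ($I{\left(Y,M \right)} = -4 + \left(-2 + 1\right) = -4 - 1 = -5$)
$f{\left(B,y \right)} = -5$
$z{\left(H,l \right)} = \sqrt{5}$
$z{\left(f{\left(6,3 \right)},h{\left(-4,5 \right)} \right)} \left(-141 + 38\right) = \sqrt{5} \left(-141 + 38\right) = \sqrt{5} \left(-103\right) = - 103 \sqrt{5}$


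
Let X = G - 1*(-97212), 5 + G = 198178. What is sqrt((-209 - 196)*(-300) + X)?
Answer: sqrt(416885) ≈ 645.67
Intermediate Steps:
G = 198173 (G = -5 + 198178 = 198173)
X = 295385 (X = 198173 - 1*(-97212) = 198173 + 97212 = 295385)
sqrt((-209 - 196)*(-300) + X) = sqrt((-209 - 196)*(-300) + 295385) = sqrt(-405*(-300) + 295385) = sqrt(121500 + 295385) = sqrt(416885)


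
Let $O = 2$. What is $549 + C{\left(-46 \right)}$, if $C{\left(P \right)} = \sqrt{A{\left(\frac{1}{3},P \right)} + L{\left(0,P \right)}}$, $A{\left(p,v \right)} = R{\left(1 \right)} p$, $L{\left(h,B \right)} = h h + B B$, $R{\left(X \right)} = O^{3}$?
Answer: $549 + \frac{2 \sqrt{4767}}{3} \approx 595.03$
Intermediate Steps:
$R{\left(X \right)} = 8$ ($R{\left(X \right)} = 2^{3} = 8$)
$L{\left(h,B \right)} = B^{2} + h^{2}$ ($L{\left(h,B \right)} = h^{2} + B^{2} = B^{2} + h^{2}$)
$A{\left(p,v \right)} = 8 p$
$C{\left(P \right)} = \sqrt{\frac{8}{3} + P^{2}}$ ($C{\left(P \right)} = \sqrt{\frac{8}{3} + \left(P^{2} + 0^{2}\right)} = \sqrt{8 \cdot \frac{1}{3} + \left(P^{2} + 0\right)} = \sqrt{\frac{8}{3} + P^{2}}$)
$549 + C{\left(-46 \right)} = 549 + \frac{\sqrt{24 + 9 \left(-46\right)^{2}}}{3} = 549 + \frac{\sqrt{24 + 9 \cdot 2116}}{3} = 549 + \frac{\sqrt{24 + 19044}}{3} = 549 + \frac{\sqrt{19068}}{3} = 549 + \frac{2 \sqrt{4767}}{3}$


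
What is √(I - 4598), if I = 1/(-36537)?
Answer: I*√6138111029199/36537 ≈ 67.809*I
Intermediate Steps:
I = -1/36537 ≈ -2.7370e-5
√(I - 4598) = √(-1/36537 - 4598) = √(-167997127/36537) = I*√6138111029199/36537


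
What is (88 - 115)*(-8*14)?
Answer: 3024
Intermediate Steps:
(88 - 115)*(-8*14) = -27*(-112) = 3024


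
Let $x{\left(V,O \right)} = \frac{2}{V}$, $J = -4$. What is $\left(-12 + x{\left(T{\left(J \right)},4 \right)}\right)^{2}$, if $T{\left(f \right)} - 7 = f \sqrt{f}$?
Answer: $\frac{1800708}{12769} - \frac{42944 i}{12769} \approx 141.02 - 3.3631 i$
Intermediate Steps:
$T{\left(f \right)} = 7 + f^{\frac{3}{2}}$ ($T{\left(f \right)} = 7 + f \sqrt{f} = 7 + f^{\frac{3}{2}}$)
$\left(-12 + x{\left(T{\left(J \right)},4 \right)}\right)^{2} = \left(-12 + \frac{2}{7 + \left(-4\right)^{\frac{3}{2}}}\right)^{2} = \left(-12 + \frac{2}{7 - 8 i}\right)^{2} = \left(-12 + 2 \frac{7 + 8 i}{113}\right)^{2} = \left(-12 + \frac{2 \left(7 + 8 i\right)}{113}\right)^{2}$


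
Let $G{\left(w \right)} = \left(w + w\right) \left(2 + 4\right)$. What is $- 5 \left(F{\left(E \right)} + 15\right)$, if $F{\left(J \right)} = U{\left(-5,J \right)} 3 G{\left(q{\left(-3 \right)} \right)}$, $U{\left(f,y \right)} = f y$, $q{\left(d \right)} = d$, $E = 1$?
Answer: $-2775$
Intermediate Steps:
$G{\left(w \right)} = 12 w$ ($G{\left(w \right)} = 2 w 6 = 12 w$)
$F{\left(J \right)} = 540 J$ ($F{\left(J \right)} = - 5 J 3 \cdot 12 \left(-3\right) = - 15 J \left(-36\right) = 540 J$)
$- 5 \left(F{\left(E \right)} + 15\right) = - 5 \left(540 \cdot 1 + 15\right) = - 5 \left(540 + 15\right) = \left(-5\right) 555 = -2775$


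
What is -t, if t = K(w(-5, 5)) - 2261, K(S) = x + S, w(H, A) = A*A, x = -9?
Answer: 2245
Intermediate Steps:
w(H, A) = A²
K(S) = -9 + S
t = -2245 (t = (-9 + 5²) - 2261 = (-9 + 25) - 2261 = 16 - 2261 = -2245)
-t = -1*(-2245) = 2245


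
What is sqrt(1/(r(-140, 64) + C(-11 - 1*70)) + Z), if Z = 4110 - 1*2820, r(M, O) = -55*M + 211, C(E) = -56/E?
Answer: sqrt(529783543766217)/640847 ≈ 35.917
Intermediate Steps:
r(M, O) = 211 - 55*M
Z = 1290 (Z = 4110 - 2820 = 1290)
sqrt(1/(r(-140, 64) + C(-11 - 1*70)) + Z) = sqrt(1/((211 - 55*(-140)) - 56/(-11 - 1*70)) + 1290) = sqrt(1/((211 + 7700) - 56/(-11 - 70)) + 1290) = sqrt(1/(7911 - 56/(-81)) + 1290) = sqrt(1/(7911 - 56*(-1/81)) + 1290) = sqrt(1/(7911 + 56/81) + 1290) = sqrt(1/(640847/81) + 1290) = sqrt(81/640847 + 1290) = sqrt(826692711/640847) = sqrt(529783543766217)/640847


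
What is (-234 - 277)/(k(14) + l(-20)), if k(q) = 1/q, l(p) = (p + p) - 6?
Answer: 7154/643 ≈ 11.126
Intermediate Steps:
l(p) = -6 + 2*p (l(p) = 2*p - 6 = -6 + 2*p)
(-234 - 277)/(k(14) + l(-20)) = (-234 - 277)/(1/14 + (-6 + 2*(-20))) = -511/(1/14 + (-6 - 40)) = -511/(1/14 - 46) = -511/(-643/14) = -511*(-14/643) = 7154/643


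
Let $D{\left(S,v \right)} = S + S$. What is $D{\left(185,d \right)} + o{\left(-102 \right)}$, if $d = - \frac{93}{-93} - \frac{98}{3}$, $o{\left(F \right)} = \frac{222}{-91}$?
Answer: $\frac{33448}{91} \approx 367.56$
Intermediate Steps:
$o{\left(F \right)} = - \frac{222}{91}$ ($o{\left(F \right)} = 222 \left(- \frac{1}{91}\right) = - \frac{222}{91}$)
$d = - \frac{95}{3}$ ($d = \left(-93\right) \left(- \frac{1}{93}\right) - \frac{98}{3} = 1 - \frac{98}{3} = - \frac{95}{3} \approx -31.667$)
$D{\left(S,v \right)} = 2 S$
$D{\left(185,d \right)} + o{\left(-102 \right)} = 2 \cdot 185 - \frac{222}{91} = 370 - \frac{222}{91} = \frac{33448}{91}$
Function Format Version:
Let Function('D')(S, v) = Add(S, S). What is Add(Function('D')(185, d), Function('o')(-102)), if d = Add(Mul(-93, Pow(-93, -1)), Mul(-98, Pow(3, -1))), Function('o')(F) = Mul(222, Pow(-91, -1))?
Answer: Rational(33448, 91) ≈ 367.56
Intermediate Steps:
Function('o')(F) = Rational(-222, 91) (Function('o')(F) = Mul(222, Rational(-1, 91)) = Rational(-222, 91))
d = Rational(-95, 3) (d = Add(Mul(-93, Rational(-1, 93)), Mul(-98, Rational(1, 3))) = Add(1, Rational(-98, 3)) = Rational(-95, 3) ≈ -31.667)
Function('D')(S, v) = Mul(2, S)
Add(Function('D')(185, d), Function('o')(-102)) = Add(Mul(2, 185), Rational(-222, 91)) = Add(370, Rational(-222, 91)) = Rational(33448, 91)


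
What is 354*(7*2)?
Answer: 4956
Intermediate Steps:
354*(7*2) = 354*14 = 4956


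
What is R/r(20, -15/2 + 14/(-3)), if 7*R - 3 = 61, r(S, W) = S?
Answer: 16/35 ≈ 0.45714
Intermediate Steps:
R = 64/7 (R = 3/7 + (⅐)*61 = 3/7 + 61/7 = 64/7 ≈ 9.1429)
R/r(20, -15/2 + 14/(-3)) = (64/7)/20 = (64/7)*(1/20) = 16/35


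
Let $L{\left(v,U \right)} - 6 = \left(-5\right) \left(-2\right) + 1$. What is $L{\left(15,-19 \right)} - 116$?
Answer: $-99$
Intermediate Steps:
$L{\left(v,U \right)} = 17$ ($L{\left(v,U \right)} = 6 + \left(\left(-5\right) \left(-2\right) + 1\right) = 6 + \left(10 + 1\right) = 6 + 11 = 17$)
$L{\left(15,-19 \right)} - 116 = 17 - 116 = -99$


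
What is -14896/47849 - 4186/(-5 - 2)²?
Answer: -28717974/334943 ≈ -85.740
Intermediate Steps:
-14896/47849 - 4186/(-5 - 2)² = -14896*1/47849 - 4186/((-7)²) = -14896/47849 - 4186/49 = -14896/47849 - 4186*1/49 = -14896/47849 - 598/7 = -28717974/334943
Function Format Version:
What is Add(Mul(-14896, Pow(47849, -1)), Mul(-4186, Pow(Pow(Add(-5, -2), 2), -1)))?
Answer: Rational(-28717974, 334943) ≈ -85.740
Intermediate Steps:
Add(Mul(-14896, Pow(47849, -1)), Mul(-4186, Pow(Pow(Add(-5, -2), 2), -1))) = Add(Mul(-14896, Rational(1, 47849)), Mul(-4186, Pow(Pow(-7, 2), -1))) = Add(Rational(-14896, 47849), Mul(-4186, Pow(49, -1))) = Add(Rational(-14896, 47849), Mul(-4186, Rational(1, 49))) = Add(Rational(-14896, 47849), Rational(-598, 7)) = Rational(-28717974, 334943)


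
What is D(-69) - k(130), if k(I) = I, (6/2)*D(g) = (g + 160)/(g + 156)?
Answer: -33839/261 ≈ -129.65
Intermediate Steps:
D(g) = (160 + g)/(3*(156 + g)) (D(g) = ((g + 160)/(g + 156))/3 = ((160 + g)/(156 + g))/3 = (160 + g)/(3*(156 + g)))
D(-69) - k(130) = (160 - 69)/(3*(156 - 69)) - 1*130 = (1/3)*91/87 - 130 = (1/3)*(1/87)*91 - 130 = 91/261 - 130 = -33839/261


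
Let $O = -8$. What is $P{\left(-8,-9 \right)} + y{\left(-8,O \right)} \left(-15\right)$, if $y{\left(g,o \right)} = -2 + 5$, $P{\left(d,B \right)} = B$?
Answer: $-54$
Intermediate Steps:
$y{\left(g,o \right)} = 3$
$P{\left(-8,-9 \right)} + y{\left(-8,O \right)} \left(-15\right) = -9 + 3 \left(-15\right) = -9 - 45 = -54$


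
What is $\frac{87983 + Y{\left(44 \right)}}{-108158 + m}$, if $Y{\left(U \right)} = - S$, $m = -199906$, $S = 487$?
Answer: $- \frac{10937}{38508} \approx -0.28402$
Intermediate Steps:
$Y{\left(U \right)} = -487$ ($Y{\left(U \right)} = \left(-1\right) 487 = -487$)
$\frac{87983 + Y{\left(44 \right)}}{-108158 + m} = \frac{87983 - 487}{-108158 - 199906} = \frac{87496}{-308064} = 87496 \left(- \frac{1}{308064}\right) = - \frac{10937}{38508}$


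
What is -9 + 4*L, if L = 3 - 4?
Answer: -13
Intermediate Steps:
L = -1
-9 + 4*L = -9 + 4*(-1) = -9 - 4 = -13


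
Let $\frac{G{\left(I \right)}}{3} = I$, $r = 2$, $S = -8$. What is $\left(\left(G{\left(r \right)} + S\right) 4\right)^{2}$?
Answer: $64$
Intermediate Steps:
$G{\left(I \right)} = 3 I$
$\left(\left(G{\left(r \right)} + S\right) 4\right)^{2} = \left(\left(3 \cdot 2 - 8\right) 4\right)^{2} = \left(\left(6 - 8\right) 4\right)^{2} = \left(\left(-2\right) 4\right)^{2} = \left(-8\right)^{2} = 64$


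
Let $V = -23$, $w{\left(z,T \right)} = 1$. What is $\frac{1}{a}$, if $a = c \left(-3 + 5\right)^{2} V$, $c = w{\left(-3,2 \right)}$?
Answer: $- \frac{1}{92} \approx -0.01087$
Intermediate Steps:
$c = 1$
$a = -92$ ($a = 1 \left(-3 + 5\right)^{2} \left(-23\right) = 1 \cdot 2^{2} \left(-23\right) = 1 \cdot 4 \left(-23\right) = 4 \left(-23\right) = -92$)
$\frac{1}{a} = \frac{1}{-92} = - \frac{1}{92}$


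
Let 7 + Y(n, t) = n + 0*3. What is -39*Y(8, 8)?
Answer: -39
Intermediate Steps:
Y(n, t) = -7 + n (Y(n, t) = -7 + (n + 0*3) = -7 + (n + 0) = -7 + n)
-39*Y(8, 8) = -39*(-7 + 8) = -39*1 = -39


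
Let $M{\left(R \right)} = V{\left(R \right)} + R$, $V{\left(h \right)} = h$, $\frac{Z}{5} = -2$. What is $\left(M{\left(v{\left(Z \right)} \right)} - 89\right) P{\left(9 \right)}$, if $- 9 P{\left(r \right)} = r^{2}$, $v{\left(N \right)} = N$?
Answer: $981$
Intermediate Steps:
$Z = -10$ ($Z = 5 \left(-2\right) = -10$)
$P{\left(r \right)} = - \frac{r^{2}}{9}$
$M{\left(R \right)} = 2 R$ ($M{\left(R \right)} = R + R = 2 R$)
$\left(M{\left(v{\left(Z \right)} \right)} - 89\right) P{\left(9 \right)} = \left(2 \left(-10\right) - 89\right) \left(- \frac{9^{2}}{9}\right) = \left(-20 - 89\right) \left(\left(- \frac{1}{9}\right) 81\right) = \left(-109\right) \left(-9\right) = 981$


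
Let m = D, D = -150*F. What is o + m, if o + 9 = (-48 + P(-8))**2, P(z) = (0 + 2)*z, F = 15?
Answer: 1837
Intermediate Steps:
P(z) = 2*z
D = -2250 (D = -150*15 = -2250)
o = 4087 (o = -9 + (-48 + 2*(-8))**2 = -9 + (-48 - 16)**2 = -9 + (-64)**2 = -9 + 4096 = 4087)
m = -2250
o + m = 4087 - 2250 = 1837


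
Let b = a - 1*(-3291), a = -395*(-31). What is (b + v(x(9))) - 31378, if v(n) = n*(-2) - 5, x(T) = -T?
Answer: -15829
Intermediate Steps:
a = 12245
b = 15536 (b = 12245 - 1*(-3291) = 12245 + 3291 = 15536)
v(n) = -5 - 2*n (v(n) = -2*n - 5 = -5 - 2*n)
(b + v(x(9))) - 31378 = (15536 + (-5 - (-2)*9)) - 31378 = (15536 + (-5 - 2*(-9))) - 31378 = (15536 + (-5 + 18)) - 31378 = (15536 + 13) - 31378 = 15549 - 31378 = -15829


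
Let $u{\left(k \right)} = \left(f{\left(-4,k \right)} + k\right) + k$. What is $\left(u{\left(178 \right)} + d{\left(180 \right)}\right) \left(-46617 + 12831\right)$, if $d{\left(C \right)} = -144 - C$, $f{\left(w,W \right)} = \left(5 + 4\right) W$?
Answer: $-55206324$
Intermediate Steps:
$f{\left(w,W \right)} = 9 W$
$u{\left(k \right)} = 11 k$ ($u{\left(k \right)} = \left(9 k + k\right) + k = 10 k + k = 11 k$)
$\left(u{\left(178 \right)} + d{\left(180 \right)}\right) \left(-46617 + 12831\right) = \left(11 \cdot 178 - 324\right) \left(-46617 + 12831\right) = \left(1958 - 324\right) \left(-33786\right) = 1634 \left(-33786\right) = -55206324$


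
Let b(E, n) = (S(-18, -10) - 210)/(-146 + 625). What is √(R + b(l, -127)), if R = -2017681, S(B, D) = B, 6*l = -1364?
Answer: I*√462938855533/479 ≈ 1420.5*I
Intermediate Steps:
l = -682/3 (l = (⅙)*(-1364) = -682/3 ≈ -227.33)
b(E, n) = -228/479 (b(E, n) = (-18 - 210)/(-146 + 625) = -228/479)
√(R + b(l, -127)) = √(-2017681 - 228/479) = √(-966469427/479) = I*√462938855533/479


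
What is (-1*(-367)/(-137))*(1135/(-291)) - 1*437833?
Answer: -17454671666/39867 ≈ -4.3782e+5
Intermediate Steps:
(-1*(-367)/(-137))*(1135/(-291)) - 1*437833 = (367*(-1/137))*(1135*(-1/291)) - 437833 = -367/137*(-1135/291) - 437833 = 416545/39867 - 437833 = -17454671666/39867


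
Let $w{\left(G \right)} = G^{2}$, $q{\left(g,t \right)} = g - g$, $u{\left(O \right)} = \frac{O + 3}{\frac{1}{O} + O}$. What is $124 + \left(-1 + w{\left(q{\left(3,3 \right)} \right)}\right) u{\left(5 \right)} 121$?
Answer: $- \frac{808}{13} \approx -62.154$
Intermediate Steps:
$u{\left(O \right)} = \frac{3 + O}{O + \frac{1}{O}}$
$q{\left(g,t \right)} = 0$
$124 + \left(-1 + w{\left(q{\left(3,3 \right)} \right)}\right) u{\left(5 \right)} 121 = 124 + \left(-1 + 0^{2}\right) \frac{5 \left(3 + 5\right)}{1 + 5^{2}} \cdot 121 = 124 + \left(-1 + 0\right) 5 \frac{1}{1 + 25} \cdot 8 \cdot 121 = 124 + - \frac{5 \cdot 8}{26} \cdot 121 = 124 + \left(-1\right) \frac{20}{13} \cdot 121 = 124 - \frac{2420}{13} = - \frac{808}{13}$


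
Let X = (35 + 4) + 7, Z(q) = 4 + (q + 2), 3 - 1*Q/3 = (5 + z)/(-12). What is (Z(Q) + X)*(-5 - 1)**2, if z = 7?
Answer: 2304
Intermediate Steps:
Q = 12 (Q = 9 - 3*(5 + 7)/(-12) = 9 - 36*(-1)/12 = 9 - 3*(-1) = 9 + 3 = 12)
Z(q) = 6 + q (Z(q) = 4 + (2 + q) = 6 + q)
X = 46 (X = 39 + 7 = 46)
(Z(Q) + X)*(-5 - 1)**2 = ((6 + 12) + 46)*(-5 - 1)**2 = (18 + 46)*(-6)**2 = 64*36 = 2304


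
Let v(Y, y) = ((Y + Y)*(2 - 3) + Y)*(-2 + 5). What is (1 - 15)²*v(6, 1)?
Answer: -3528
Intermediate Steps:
v(Y, y) = -3*Y (v(Y, y) = ((2*Y)*(-1) + Y)*3 = (-2*Y + Y)*3 = -Y*3 = -3*Y)
(1 - 15)²*v(6, 1) = (1 - 15)²*(-3*6) = (-14)²*(-18) = 196*(-18) = -3528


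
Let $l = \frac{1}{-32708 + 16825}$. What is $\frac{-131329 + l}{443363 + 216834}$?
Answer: $- \frac{2085898508}{10485908951} \approx -0.19892$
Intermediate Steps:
$l = - \frac{1}{15883}$ ($l = \frac{1}{-15883} = - \frac{1}{15883} \approx -6.296 \cdot 10^{-5}$)
$\frac{-131329 + l}{443363 + 216834} = \frac{-131329 - \frac{1}{15883}}{443363 + 216834} = - \frac{2085898508}{15883 \cdot 660197} = \left(- \frac{2085898508}{15883}\right) \frac{1}{660197} = - \frac{2085898508}{10485908951}$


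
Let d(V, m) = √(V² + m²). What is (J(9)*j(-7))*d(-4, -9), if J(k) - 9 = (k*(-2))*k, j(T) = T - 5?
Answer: 1836*√97 ≈ 18083.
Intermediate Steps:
j(T) = -5 + T
J(k) = 9 - 2*k² (J(k) = 9 + (k*(-2))*k = 9 + (-2*k)*k = 9 - 2*k²)
(J(9)*j(-7))*d(-4, -9) = ((9 - 2*9²)*(-5 - 7))*√((-4)² + (-9)²) = ((9 - 2*81)*(-12))*√(16 + 81) = ((9 - 162)*(-12))*√97 = (-153*(-12))*√97 = 1836*√97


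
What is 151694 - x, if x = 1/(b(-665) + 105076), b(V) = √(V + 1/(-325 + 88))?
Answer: 198469531038799240/1308354523259 + I*√37352622/2616709046518 ≈ 1.5169e+5 + 2.3356e-9*I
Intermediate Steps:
b(V) = √(-1/237 + V) (b(V) = √(V + 1/(-237)) = √(V - 1/237) = √(-1/237 + V))
x = 1/(105076 + I*√37352622/237) (x = 1/(√(-237 + 56169*(-665))/237 + 105076) = 1/(√(-237 - 37352385)/237 + 105076) = 1/(√(-37352622)/237 + 105076) = 1/((I*√37352622)/237 + 105076) = 1/(I*√37352622/237 + 105076) = 1/(105076 + I*√37352622/237) ≈ 9.5169e-6 - 2.34e-9*I)
151694 - x = 151694 - (12451506/1308354523259 - I*√37352622/2616709046518) = 151694 + (-12451506/1308354523259 + I*√37352622/2616709046518) = 198469531038799240/1308354523259 + I*√37352622/2616709046518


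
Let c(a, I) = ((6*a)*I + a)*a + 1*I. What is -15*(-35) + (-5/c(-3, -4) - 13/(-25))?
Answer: 2772243/5275 ≈ 525.54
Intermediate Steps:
c(a, I) = I + a*(a + 6*I*a) (c(a, I) = (6*I*a + a)*a + I = (a + 6*I*a)*a + I = a*(a + 6*I*a) + I = I + a*(a + 6*I*a))
-15*(-35) + (-5/c(-3, -4) - 13/(-25)) = -15*(-35) + (-5/(-4 + (-3)² + 6*(-4)*(-3)²) - 13/(-25)) = 525 + (-5/(-4 + 9 + 6*(-4)*9) - 13*(-1/25)) = 525 + (-5/(-4 + 9 - 216) + 13/25) = 525 + (-5/(-211) + 13/25) = 525 + (-5*(-1/211) + 13/25) = 525 + (5/211 + 13/25) = 525 + 2868/5275 = 2772243/5275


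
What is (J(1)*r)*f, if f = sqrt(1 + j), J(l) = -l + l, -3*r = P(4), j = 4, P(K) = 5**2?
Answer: 0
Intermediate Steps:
P(K) = 25
r = -25/3 (r = -1/3*25 = -25/3 ≈ -8.3333)
J(l) = 0
f = sqrt(5) (f = sqrt(1 + 4) = sqrt(5) ≈ 2.2361)
(J(1)*r)*f = (0*(-25/3))*sqrt(5) = 0*sqrt(5) = 0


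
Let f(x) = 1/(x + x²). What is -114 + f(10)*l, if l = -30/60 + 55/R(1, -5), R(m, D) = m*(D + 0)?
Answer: -25103/220 ≈ -114.10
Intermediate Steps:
R(m, D) = D*m (R(m, D) = m*D = D*m)
l = -23/2 (l = -30/60 + 55/((-5*1)) = -30*1/60 + 55/(-5) = -½ + 55*(-⅕) = -½ - 11 = -23/2 ≈ -11.500)
-114 + f(10)*l = -114 + (1/(10*(1 + 10)))*(-23/2) = -114 + ((⅒)/11)*(-23/2) = -114 + ((⅒)*(1/11))*(-23/2) = -114 + (1/110)*(-23/2) = -114 - 23/220 = -25103/220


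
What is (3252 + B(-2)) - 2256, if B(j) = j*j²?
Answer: 988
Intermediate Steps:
B(j) = j³
(3252 + B(-2)) - 2256 = (3252 + (-2)³) - 2256 = (3252 - 8) - 2256 = 3244 - 2256 = 988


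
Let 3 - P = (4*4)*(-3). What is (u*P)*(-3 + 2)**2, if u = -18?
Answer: -918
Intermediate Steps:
P = 51 (P = 3 - 4*4*(-3) = 3 - 16*(-3) = 3 - 1*(-48) = 3 + 48 = 51)
(u*P)*(-3 + 2)**2 = (-18*51)*(-3 + 2)**2 = -918*(-1)**2 = -918*1 = -918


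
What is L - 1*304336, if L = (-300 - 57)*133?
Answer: -351817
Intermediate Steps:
L = -47481 (L = -357*133 = -47481)
L - 1*304336 = -47481 - 1*304336 = -47481 - 304336 = -351817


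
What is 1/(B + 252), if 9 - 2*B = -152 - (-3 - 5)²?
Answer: 2/729 ≈ 0.0027435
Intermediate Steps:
B = 225/2 (B = 9/2 - (-152 - (-3 - 5)²)/2 = 9/2 - (-152 - 1*(-8)²)/2 = 9/2 - (-152 - 1*64)/2 = 9/2 - (-152 - 64)/2 = 9/2 - ½*(-216) = 9/2 + 108 = 225/2 ≈ 112.50)
1/(B + 252) = 1/(225/2 + 252) = 1/(729/2) = 2/729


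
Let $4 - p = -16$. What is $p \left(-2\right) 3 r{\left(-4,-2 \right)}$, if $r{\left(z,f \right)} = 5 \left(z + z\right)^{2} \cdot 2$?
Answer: $-76800$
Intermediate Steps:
$p = 20$ ($p = 4 - -16 = 4 + 16 = 20$)
$r{\left(z,f \right)} = 40 z^{2}$ ($r{\left(z,f \right)} = 5 \left(2 z\right)^{2} \cdot 2 = 5 \cdot 4 z^{2} \cdot 2 = 20 z^{2} \cdot 2 = 40 z^{2}$)
$p \left(-2\right) 3 r{\left(-4,-2 \right)} = 20 \left(-2\right) 3 \cdot 40 \left(-4\right)^{2} = 20 \left(- 6 \cdot 40 \cdot 16\right) = 20 \left(\left(-6\right) 640\right) = 20 \left(-3840\right) = -76800$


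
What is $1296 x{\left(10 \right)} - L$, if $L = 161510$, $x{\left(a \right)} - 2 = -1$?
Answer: $-160214$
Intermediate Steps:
$x{\left(a \right)} = 1$ ($x{\left(a \right)} = 2 - 1 = 1$)
$1296 x{\left(10 \right)} - L = 1296 \cdot 1 - 161510 = 1296 - 161510 = -160214$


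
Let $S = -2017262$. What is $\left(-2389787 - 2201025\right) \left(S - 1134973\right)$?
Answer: $14471318264820$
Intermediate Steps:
$\left(-2389787 - 2201025\right) \left(S - 1134973\right) = \left(-2389787 - 2201025\right) \left(-2017262 - 1134973\right) = \left(-4590812\right) \left(-3152235\right) = 14471318264820$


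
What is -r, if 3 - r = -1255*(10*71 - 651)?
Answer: -74048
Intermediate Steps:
r = 74048 (r = 3 - (-1255)*(10*71 - 651) = 3 - (-1255)*(710 - 651) = 3 - (-1255)*59 = 3 - 1*(-74045) = 3 + 74045 = 74048)
-r = -1*74048 = -74048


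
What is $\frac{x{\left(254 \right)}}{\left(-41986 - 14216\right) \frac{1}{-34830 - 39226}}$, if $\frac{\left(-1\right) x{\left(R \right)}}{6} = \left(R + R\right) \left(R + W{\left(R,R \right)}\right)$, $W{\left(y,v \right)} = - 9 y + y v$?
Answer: $- \frac{2350676072832}{9367} \approx -2.5095 \cdot 10^{8}$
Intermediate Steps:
$W{\left(y,v \right)} = - 9 y + v y$
$x{\left(R \right)} = - 12 R \left(R + R \left(-9 + R\right)\right)$ ($x{\left(R \right)} = - 6 \left(R + R\right) \left(R + R \left(-9 + R\right)\right) = - 6 \cdot 2 R \left(R + R \left(-9 + R\right)\right) = - 12 R \left(R + R \left(-9 + R\right)\right)$)
$\frac{x{\left(254 \right)}}{\left(-41986 - 14216\right) \frac{1}{-34830 - 39226}} = \frac{12 \cdot 254^{2} \left(8 - 254\right)}{\left(-41986 - 14216\right) \frac{1}{-34830 - 39226}} = \frac{12 \cdot 64516 \left(8 - 254\right)}{\left(-56202\right) \frac{1}{-74056}} = \frac{12 \cdot 64516 \left(-246\right)}{\left(-56202\right) \left(- \frac{1}{74056}\right)} = - \frac{190451232}{\frac{28101}{37028}} = \left(-190451232\right) \frac{37028}{28101} = - \frac{2350676072832}{9367}$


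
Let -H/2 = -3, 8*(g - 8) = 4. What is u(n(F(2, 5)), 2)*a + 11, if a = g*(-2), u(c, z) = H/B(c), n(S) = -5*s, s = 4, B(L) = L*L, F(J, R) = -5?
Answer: 2149/200 ≈ 10.745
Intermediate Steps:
B(L) = L²
g = 17/2 (g = 8 + (⅛)*4 = 8 + ½ = 17/2 ≈ 8.5000)
H = 6 (H = -2*(-3) = 6)
n(S) = -20 (n(S) = -5*4 = -20)
u(c, z) = 6/c² (u(c, z) = 6/(c²) = 6/c²)
a = -17 (a = (17/2)*(-2) = -17)
u(n(F(2, 5)), 2)*a + 11 = (6/(-20)²)*(-17) + 11 = (6*(1/400))*(-17) + 11 = (3/200)*(-17) + 11 = -51/200 + 11 = 2149/200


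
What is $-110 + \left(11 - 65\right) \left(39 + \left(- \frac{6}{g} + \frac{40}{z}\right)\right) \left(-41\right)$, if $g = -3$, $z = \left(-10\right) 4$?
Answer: $88450$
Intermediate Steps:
$z = -40$
$-110 + \left(11 - 65\right) \left(39 + \left(- \frac{6}{g} + \frac{40}{z}\right)\right) \left(-41\right) = -110 + \left(11 - 65\right) \left(39 + \left(- \frac{6}{-3} + \frac{40}{-40}\right)\right) \left(-41\right) = -110 + - 54 \left(39 + \left(\left(-6\right) \left(- \frac{1}{3}\right) + 40 \left(- \frac{1}{40}\right)\right)\right) \left(-41\right) = -110 + - 54 \left(39 + \left(2 - 1\right)\right) \left(-41\right) = -110 + - 54 \left(39 + 1\right) \left(-41\right) = -110 + \left(-54\right) 40 \left(-41\right) = -110 - -88560 = -110 + 88560 = 88450$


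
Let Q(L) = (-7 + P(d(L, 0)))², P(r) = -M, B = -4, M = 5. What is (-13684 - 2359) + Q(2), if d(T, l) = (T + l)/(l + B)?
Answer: -15899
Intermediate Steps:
d(T, l) = (T + l)/(-4 + l) (d(T, l) = (T + l)/(l - 4) = (T + l)/(-4 + l))
P(r) = -5 (P(r) = -1*5 = -5)
Q(L) = 144 (Q(L) = (-7 - 5)² = (-12)² = 144)
(-13684 - 2359) + Q(2) = (-13684 - 2359) + 144 = -16043 + 144 = -15899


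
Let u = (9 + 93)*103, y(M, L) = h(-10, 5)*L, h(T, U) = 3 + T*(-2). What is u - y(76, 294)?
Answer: 3744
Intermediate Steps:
h(T, U) = 3 - 2*T
y(M, L) = 23*L (y(M, L) = (3 - 2*(-10))*L = (3 + 20)*L = 23*L)
u = 10506 (u = 102*103 = 10506)
u - y(76, 294) = 10506 - 23*294 = 10506 - 1*6762 = 10506 - 6762 = 3744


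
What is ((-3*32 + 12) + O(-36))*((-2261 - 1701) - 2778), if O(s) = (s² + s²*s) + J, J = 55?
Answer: 305921860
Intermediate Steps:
O(s) = 55 + s² + s³ (O(s) = (s² + s²*s) + 55 = (s² + s³) + 55 = 55 + s² + s³)
((-3*32 + 12) + O(-36))*((-2261 - 1701) - 2778) = ((-3*32 + 12) + (55 + (-36)² + (-36)³))*((-2261 - 1701) - 2778) = ((-96 + 12) + (55 + 1296 - 46656))*(-3962 - 2778) = (-84 - 45305)*(-6740) = -45389*(-6740) = 305921860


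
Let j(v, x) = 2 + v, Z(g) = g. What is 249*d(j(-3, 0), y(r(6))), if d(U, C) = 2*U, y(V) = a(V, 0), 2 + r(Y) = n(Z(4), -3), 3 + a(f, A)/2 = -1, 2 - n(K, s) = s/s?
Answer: -498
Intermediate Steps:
n(K, s) = 1 (n(K, s) = 2 - s/s = 2 - 1*1 = 2 - 1 = 1)
a(f, A) = -8 (a(f, A) = -6 + 2*(-1) = -6 - 2 = -8)
r(Y) = -1 (r(Y) = -2 + 1 = -1)
y(V) = -8
249*d(j(-3, 0), y(r(6))) = 249*(2*(2 - 3)) = 249*(2*(-1)) = 249*(-2) = -498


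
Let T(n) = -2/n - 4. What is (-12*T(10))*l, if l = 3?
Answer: 756/5 ≈ 151.20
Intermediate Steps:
T(n) = -4 - 2/n
(-12*T(10))*l = -12*(-4 - 2/10)*3 = -12*(-4 - 2*⅒)*3 = -12*(-4 - ⅕)*3 = -12*(-21/5)*3 = (252/5)*3 = 756/5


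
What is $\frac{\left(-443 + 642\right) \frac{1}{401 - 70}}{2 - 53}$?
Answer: $- \frac{199}{16881} \approx -0.011788$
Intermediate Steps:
$\frac{\left(-443 + 642\right) \frac{1}{401 - 70}}{2 - 53} = \frac{199 \cdot \frac{1}{331}}{-51} = 199 \cdot \frac{1}{331} \left(- \frac{1}{51}\right) = \frac{199}{331} \left(- \frac{1}{51}\right) = - \frac{199}{16881}$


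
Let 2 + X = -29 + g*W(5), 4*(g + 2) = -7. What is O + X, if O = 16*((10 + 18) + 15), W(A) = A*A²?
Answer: 753/4 ≈ 188.25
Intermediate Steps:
W(A) = A³
g = -15/4 (g = -2 + (¼)*(-7) = -2 - 7/4 = -15/4 ≈ -3.7500)
X = -1999/4 (X = -2 + (-29 - 15/4*5³) = -2 + (-29 - 15/4*125) = -2 + (-29 - 1875/4) = -2 - 1991/4 = -1999/4 ≈ -499.75)
O = 688 (O = 16*(28 + 15) = 16*43 = 688)
O + X = 688 - 1999/4 = 753/4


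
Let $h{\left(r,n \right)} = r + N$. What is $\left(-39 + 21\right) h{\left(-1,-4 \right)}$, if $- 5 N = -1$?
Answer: $\frac{72}{5} \approx 14.4$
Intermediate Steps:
$N = \frac{1}{5}$ ($N = \left(- \frac{1}{5}\right) \left(-1\right) = \frac{1}{5} \approx 0.2$)
$h{\left(r,n \right)} = \frac{1}{5} + r$ ($h{\left(r,n \right)} = r + \frac{1}{5} = \frac{1}{5} + r$)
$\left(-39 + 21\right) h{\left(-1,-4 \right)} = \left(-39 + 21\right) \left(\frac{1}{5} - 1\right) = \left(-18\right) \left(- \frac{4}{5}\right) = \frac{72}{5}$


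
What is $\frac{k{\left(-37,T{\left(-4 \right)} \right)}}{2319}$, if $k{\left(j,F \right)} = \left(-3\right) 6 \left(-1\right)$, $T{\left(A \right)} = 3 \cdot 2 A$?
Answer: $\frac{6}{773} \approx 0.007762$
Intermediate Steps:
$T{\left(A \right)} = 6 A$
$k{\left(j,F \right)} = 18$ ($k{\left(j,F \right)} = \left(-18\right) \left(-1\right) = 18$)
$\frac{k{\left(-37,T{\left(-4 \right)} \right)}}{2319} = \frac{18}{2319} = 18 \cdot \frac{1}{2319} = \frac{6}{773}$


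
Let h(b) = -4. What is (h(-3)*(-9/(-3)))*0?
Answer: 0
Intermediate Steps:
(h(-3)*(-9/(-3)))*0 = -(-36)/(-3)*0 = -(-36)*(-1)/3*0 = -4*3*0 = -12*0 = 0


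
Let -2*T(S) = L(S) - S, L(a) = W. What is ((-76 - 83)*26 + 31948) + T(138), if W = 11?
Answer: 55755/2 ≈ 27878.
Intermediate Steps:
L(a) = 11
T(S) = -11/2 + S/2 (T(S) = -(11 - S)/2 = -11/2 + S/2)
((-76 - 83)*26 + 31948) + T(138) = ((-76 - 83)*26 + 31948) + (-11/2 + (½)*138) = (-159*26 + 31948) + (-11/2 + 69) = (-4134 + 31948) + 127/2 = 27814 + 127/2 = 55755/2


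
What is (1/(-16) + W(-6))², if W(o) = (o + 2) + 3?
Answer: 289/256 ≈ 1.1289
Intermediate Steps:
W(o) = 5 + o (W(o) = (2 + o) + 3 = 5 + o)
(1/(-16) + W(-6))² = (1/(-16) + (5 - 6))² = (-1/16 - 1)² = (-17/16)² = 289/256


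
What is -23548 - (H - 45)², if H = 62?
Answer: -23837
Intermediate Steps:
-23548 - (H - 45)² = -23548 - (62 - 45)² = -23548 - 1*17² = -23548 - 1*289 = -23548 - 289 = -23837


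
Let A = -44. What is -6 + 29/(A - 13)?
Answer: -371/57 ≈ -6.5088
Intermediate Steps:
-6 + 29/(A - 13) = -6 + 29/(-44 - 13) = -6 + 29/(-57) = -6 + 29*(-1/57) = -6 - 29/57 = -371/57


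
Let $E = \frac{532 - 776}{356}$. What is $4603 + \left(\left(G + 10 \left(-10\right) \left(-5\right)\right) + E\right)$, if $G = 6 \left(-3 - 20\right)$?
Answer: $\frac{441824}{89} \approx 4964.3$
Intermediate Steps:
$G = -138$ ($G = 6 \left(-23\right) = -138$)
$E = - \frac{61}{89}$ ($E = \left(-244\right) \frac{1}{356} = - \frac{61}{89} \approx -0.68539$)
$4603 + \left(\left(G + 10 \left(-10\right) \left(-5\right)\right) + E\right) = 4603 - \left(\frac{12343}{89} - 10 \left(-10\right) \left(-5\right)\right) = 4603 - - \frac{32157}{89} = 4603 + \left(\left(-138 + 500\right) - \frac{61}{89}\right) = 4603 + \left(362 - \frac{61}{89}\right) = 4603 + \frac{32157}{89} = \frac{441824}{89}$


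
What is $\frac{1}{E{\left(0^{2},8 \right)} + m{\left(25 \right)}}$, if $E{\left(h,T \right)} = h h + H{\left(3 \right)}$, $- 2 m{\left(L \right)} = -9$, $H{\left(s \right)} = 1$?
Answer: $\frac{2}{11} \approx 0.18182$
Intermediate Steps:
$m{\left(L \right)} = \frac{9}{2}$ ($m{\left(L \right)} = \left(- \frac{1}{2}\right) \left(-9\right) = \frac{9}{2}$)
$E{\left(h,T \right)} = 1 + h^{2}$ ($E{\left(h,T \right)} = h h + 1 = h^{2} + 1 = 1 + h^{2}$)
$\frac{1}{E{\left(0^{2},8 \right)} + m{\left(25 \right)}} = \frac{1}{\left(1 + \left(0^{2}\right)^{2}\right) + \frac{9}{2}} = \frac{1}{\left(1 + 0^{2}\right) + \frac{9}{2}} = \frac{1}{\left(1 + 0\right) + \frac{9}{2}} = \frac{1}{1 + \frac{9}{2}} = \frac{1}{\frac{11}{2}} = \frac{2}{11}$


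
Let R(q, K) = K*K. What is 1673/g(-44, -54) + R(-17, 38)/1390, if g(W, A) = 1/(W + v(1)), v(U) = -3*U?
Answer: -54647823/695 ≈ -78630.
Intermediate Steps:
R(q, K) = K²
g(W, A) = 1/(-3 + W) (g(W, A) = 1/(W - 3*1) = 1/(W - 3) = 1/(-3 + W))
1673/g(-44, -54) + R(-17, 38)/1390 = 1673/(1/(-3 - 44)) + 38²/1390 = 1673/(1/(-47)) + 1444*(1/1390) = 1673/(-1/47) + 722/695 = 1673*(-47) + 722/695 = -78631 + 722/695 = -54647823/695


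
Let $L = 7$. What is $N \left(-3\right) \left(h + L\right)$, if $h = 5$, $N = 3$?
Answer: $-108$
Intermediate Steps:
$N \left(-3\right) \left(h + L\right) = 3 \left(-3\right) \left(5 + 7\right) = \left(-9\right) 12 = -108$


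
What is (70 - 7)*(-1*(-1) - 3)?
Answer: -126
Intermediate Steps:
(70 - 7)*(-1*(-1) - 3) = 63*(1 - 3) = 63*(-2) = -126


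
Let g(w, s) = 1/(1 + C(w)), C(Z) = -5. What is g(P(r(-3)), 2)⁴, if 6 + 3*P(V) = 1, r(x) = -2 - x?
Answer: 1/256 ≈ 0.0039063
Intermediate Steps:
P(V) = -5/3 (P(V) = -2 + (⅓)*1 = -2 + ⅓ = -5/3)
g(w, s) = -¼ (g(w, s) = 1/(1 - 5) = 1/(-4) = -¼)
g(P(r(-3)), 2)⁴ = (-¼)⁴ = 1/256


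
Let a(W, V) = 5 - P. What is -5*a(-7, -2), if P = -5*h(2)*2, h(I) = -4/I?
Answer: 75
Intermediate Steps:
P = 20 (P = -(-20)/2*2 = -5*(-2)*2 = 10*2 = 20)
a(W, V) = -15 (a(W, V) = 5 - 1*20 = 5 - 20 = -15)
-5*a(-7, -2) = -5*(-15) = 75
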